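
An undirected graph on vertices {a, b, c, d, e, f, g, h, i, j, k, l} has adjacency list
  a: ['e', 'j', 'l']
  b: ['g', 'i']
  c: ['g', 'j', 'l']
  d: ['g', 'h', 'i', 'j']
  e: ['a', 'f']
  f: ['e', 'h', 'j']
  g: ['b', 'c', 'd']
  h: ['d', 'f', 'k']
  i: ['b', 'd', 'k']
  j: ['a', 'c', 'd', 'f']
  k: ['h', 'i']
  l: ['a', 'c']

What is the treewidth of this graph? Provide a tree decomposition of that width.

Treewidth 3.
Bags: B1 = {b, h, i, k}  B2 = {b, d, h, i}  B3 = {b, d, g, h}  B4 = {d, f, g, h}  B5 = {d, f, g, j}  B6 = {c, f, g, j}  B7 = {c, e, f, j}  B8 = {a, c, e, j}  B9 = {a, c, e, l}
Tree: B1–B2, B2–B3, B3–B4, B4–B5, B5–B6, B6–B7, B7–B8, B8–B9

Each bag holds 4 vertices, so the decomposition has width 3, which upper-bounds the treewidth. For the lower bound: the 4 vertex sets {b,i,k}, {h}, {d}, {c,f,g,j} are disjoint, each induces a connected subgraph, and every pair is joined by at least one edge of G. Contracting each set to a single vertex therefore yields K_{4} as a minor, and since treewidth is minor-monotone, tw(G) ≥ tw(K_{4}) = 3. Therefore the treewidth is 3.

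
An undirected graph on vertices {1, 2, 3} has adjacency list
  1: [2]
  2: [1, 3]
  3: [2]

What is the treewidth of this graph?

1

A width-1 tree decomposition is:
Bags: B1 = {2, 3}  B2 = {1, 2}
Tree: B1–B2
Every bag has size at most 2, so the width is 2 − 1 = 1 and tw(G) ≤ 1. Any graph with an edge has treewidth ≥ 1, and G has the edge 3–2. Combining the bounds, tw(G) = 1.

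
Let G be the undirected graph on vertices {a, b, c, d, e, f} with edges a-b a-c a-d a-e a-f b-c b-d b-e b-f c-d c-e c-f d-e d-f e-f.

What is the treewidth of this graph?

5

A width-5 tree decomposition is:
Bags: B1 = {a, b, c, d, e, f}
Tree: (single bag)
A single bag containing all 6 vertices is trivially a valid decomposition of width 5. On the other hand G contains the 6-clique {a, b, c, d, e, f}. A clique must lie in a single bag of any decomposition, so no decomposition can have width below 5. Therefore the treewidth is 5.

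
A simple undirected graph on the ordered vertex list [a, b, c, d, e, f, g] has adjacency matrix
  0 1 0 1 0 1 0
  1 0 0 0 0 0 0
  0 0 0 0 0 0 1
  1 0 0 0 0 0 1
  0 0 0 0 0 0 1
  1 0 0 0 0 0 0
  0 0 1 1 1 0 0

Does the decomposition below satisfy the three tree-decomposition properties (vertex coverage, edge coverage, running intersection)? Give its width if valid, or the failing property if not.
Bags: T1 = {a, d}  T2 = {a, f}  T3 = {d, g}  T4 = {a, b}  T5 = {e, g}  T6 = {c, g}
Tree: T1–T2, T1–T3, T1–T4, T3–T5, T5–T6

Yes; width 1.

Vertex coverage: the bags together contain {a, b, c, d, e, f, g}, the full vertex set. Edge coverage: each edge of G has both endpoints in at least one bag. Running intersection: for every vertex, the bags containing it form a connected subtree. All three properties hold, so this is a valid tree decomposition of width max|bag| − 1 = 1, and hence tw(G) ≤ 1.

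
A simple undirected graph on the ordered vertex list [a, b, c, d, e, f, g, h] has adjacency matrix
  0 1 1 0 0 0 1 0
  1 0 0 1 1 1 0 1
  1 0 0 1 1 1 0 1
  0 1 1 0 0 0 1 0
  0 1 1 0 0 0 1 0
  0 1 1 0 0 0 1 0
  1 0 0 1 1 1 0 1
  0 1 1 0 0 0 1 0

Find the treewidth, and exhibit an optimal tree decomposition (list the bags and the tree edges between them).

Each bag holds 4 vertices, so the decomposition has width 3, which upper-bounds the treewidth. For the lower bound: the 4 vertex sets {b,f}, {c,h}, {g}, {d} are disjoint, each induces a connected subgraph, and every pair is joined by at least one edge of G. Contracting each set to a single vertex therefore yields K_{4} as a minor, and since treewidth is minor-monotone, tw(G) ≥ tw(K_{4}) = 3. The upper and lower bounds meet at 3, so that is the treewidth.

Treewidth 3.
One optimal decomposition is:
Bags: B1 = {b, c, f, g}  B2 = {b, c, g, h}  B3 = {b, c, d, g}  B4 = {b, c, e, g}  B5 = {a, b, c, g}
Tree: B1–B2, B2–B3, B3–B4, B4–B5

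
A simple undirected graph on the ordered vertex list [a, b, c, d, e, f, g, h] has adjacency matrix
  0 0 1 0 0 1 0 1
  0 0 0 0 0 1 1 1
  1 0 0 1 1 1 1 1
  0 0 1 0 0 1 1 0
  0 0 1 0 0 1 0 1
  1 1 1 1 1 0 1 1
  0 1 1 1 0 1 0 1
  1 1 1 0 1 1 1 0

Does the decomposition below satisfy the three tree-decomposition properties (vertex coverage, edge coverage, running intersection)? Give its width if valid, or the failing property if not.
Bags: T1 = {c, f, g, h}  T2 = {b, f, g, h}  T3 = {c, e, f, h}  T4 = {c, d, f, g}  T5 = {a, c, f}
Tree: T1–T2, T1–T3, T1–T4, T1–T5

No — edge (h,a) lies in no bag.

A tree decomposition must satisfy three properties: every vertex lies in some bag; for every edge, both endpoints lie together in some bag; and for every vertex, the bags containing it form a connected subtree. Here edge (h,a) lies in no bag, so the decomposition is invalid.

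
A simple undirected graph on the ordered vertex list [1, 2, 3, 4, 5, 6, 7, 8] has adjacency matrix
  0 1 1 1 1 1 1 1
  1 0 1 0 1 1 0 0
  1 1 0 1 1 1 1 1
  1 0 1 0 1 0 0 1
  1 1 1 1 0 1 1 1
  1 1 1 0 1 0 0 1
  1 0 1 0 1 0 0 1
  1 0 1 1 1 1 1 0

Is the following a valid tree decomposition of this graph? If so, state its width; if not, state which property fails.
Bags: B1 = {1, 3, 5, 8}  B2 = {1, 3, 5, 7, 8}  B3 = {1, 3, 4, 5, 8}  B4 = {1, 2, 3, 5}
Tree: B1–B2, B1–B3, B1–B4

No — vertex 6 appears in no bag.

A tree decomposition must satisfy three properties: every vertex lies in some bag; for every edge, both endpoints lie together in some bag; and for every vertex, the bags containing it form a connected subtree. Here vertex 6 appears in no bag, so the decomposition is invalid.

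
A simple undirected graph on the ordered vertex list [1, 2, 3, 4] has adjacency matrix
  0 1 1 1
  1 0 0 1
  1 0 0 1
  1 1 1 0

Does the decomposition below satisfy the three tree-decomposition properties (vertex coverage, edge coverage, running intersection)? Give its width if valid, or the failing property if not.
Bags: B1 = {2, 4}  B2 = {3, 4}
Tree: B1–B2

A tree decomposition must satisfy three properties: every vertex lies in some bag; for every edge, both endpoints lie together in some bag; and for every vertex, the bags containing it form a connected subtree. Here vertex 1 appears in no bag, so the decomposition is invalid.

No — vertex 1 appears in no bag.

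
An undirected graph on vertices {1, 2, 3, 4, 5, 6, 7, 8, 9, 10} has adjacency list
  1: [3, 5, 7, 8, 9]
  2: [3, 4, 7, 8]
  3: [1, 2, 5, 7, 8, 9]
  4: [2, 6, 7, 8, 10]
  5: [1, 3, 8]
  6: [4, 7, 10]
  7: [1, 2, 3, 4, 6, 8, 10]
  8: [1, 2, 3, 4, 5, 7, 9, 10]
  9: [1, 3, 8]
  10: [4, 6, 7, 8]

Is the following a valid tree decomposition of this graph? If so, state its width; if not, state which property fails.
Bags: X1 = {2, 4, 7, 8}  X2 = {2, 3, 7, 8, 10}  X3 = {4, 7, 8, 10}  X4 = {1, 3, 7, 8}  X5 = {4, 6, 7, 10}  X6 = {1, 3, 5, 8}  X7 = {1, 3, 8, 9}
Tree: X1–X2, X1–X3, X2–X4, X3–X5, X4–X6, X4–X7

No — bags containing vertex 10 are not connected in the tree.

A tree decomposition must satisfy three properties: every vertex lies in some bag; for every edge, both endpoints lie together in some bag; and for every vertex, the bags containing it form a connected subtree. Here bags containing vertex 10 are not connected in the tree, so the decomposition is invalid.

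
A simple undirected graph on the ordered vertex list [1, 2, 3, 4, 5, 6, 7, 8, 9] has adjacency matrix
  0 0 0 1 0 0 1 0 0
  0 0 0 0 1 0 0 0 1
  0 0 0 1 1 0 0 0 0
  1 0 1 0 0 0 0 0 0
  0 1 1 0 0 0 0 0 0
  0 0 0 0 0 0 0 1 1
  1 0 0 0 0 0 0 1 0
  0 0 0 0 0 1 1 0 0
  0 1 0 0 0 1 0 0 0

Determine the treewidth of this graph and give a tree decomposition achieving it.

Each bag holds 3 vertices, so the decomposition has width 2, which upper-bounds the treewidth. For the lower bound, G contains the cycle 3–5–2–9–6–8–7–1–4–3, so G is not a forest; only forests have treewidth ≤ 1, hence tw(G) ≥ 2. Therefore the treewidth is 2.

Treewidth 2.
One optimal decomposition is:
Bags: B1 = {2, 3, 5}  B2 = {2, 3, 9}  B3 = {3, 6, 9}  B4 = {3, 6, 8}  B5 = {3, 7, 8}  B6 = {1, 3, 7}  B7 = {1, 3, 4}
Tree: B1–B2, B2–B3, B3–B4, B4–B5, B5–B6, B6–B7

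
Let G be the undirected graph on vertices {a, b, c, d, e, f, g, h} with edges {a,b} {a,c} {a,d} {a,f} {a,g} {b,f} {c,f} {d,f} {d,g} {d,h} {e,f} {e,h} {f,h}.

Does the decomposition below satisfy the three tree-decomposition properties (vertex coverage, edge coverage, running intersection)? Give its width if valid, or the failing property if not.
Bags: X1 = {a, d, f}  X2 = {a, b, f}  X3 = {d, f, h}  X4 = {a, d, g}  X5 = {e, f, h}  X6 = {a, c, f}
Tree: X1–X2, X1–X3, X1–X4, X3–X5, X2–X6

Checking the three conditions: (i) the bags cover all of {a, b, c, d, e, f, g, h}; (ii) for each edge, some bag contains both endpoints; (iii) the bags containing any fixed vertex form a subtree. All hold, so the decomposition is valid with width 3 − 1 = 2.

Yes; width 2.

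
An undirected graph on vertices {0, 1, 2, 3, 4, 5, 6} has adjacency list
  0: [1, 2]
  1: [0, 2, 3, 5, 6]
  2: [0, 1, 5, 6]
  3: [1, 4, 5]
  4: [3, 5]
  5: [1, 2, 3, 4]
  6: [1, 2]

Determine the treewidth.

2

A width-2 tree decomposition is:
Bags: B1 = {1, 3, 5}  B2 = {1, 2, 5}  B3 = {0, 1, 2}  B4 = {1, 2, 6}  B5 = {3, 4, 5}
Tree: B1–B2, B2–B3, B2–B4, B1–B5
Each bag holds 3 vertices, so the decomposition has width 2, which upper-bounds the treewidth. On the other hand G contains the 3-clique {0, 1, 2}. A clique must lie in a single bag of any decomposition, so no decomposition can have width below 2. Hence tw(G) = 2 exactly.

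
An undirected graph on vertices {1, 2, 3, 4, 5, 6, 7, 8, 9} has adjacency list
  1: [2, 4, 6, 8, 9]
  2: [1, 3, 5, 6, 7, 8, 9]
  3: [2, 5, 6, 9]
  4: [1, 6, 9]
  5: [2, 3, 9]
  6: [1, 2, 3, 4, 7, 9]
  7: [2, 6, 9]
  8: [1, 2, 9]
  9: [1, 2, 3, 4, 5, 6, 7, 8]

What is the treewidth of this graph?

3

A width-3 tree decomposition is:
Bags: B1 = {2, 3, 6, 9}  B2 = {2, 3, 5, 9}  B3 = {1, 2, 6, 9}  B4 = {2, 6, 7, 9}  B5 = {1, 4, 6, 9}  B6 = {1, 2, 8, 9}
Tree: B1–B2, B1–B3, B3–B4, B3–B5, B3–B6
Each bag holds 4 vertices, so the decomposition has width 3, which upper-bounds the treewidth. On the other hand G contains the 4-clique {1, 2, 8, 9}. A clique must lie in a single bag of any decomposition, so no decomposition can have width below 3. Combining the bounds, tw(G) = 3.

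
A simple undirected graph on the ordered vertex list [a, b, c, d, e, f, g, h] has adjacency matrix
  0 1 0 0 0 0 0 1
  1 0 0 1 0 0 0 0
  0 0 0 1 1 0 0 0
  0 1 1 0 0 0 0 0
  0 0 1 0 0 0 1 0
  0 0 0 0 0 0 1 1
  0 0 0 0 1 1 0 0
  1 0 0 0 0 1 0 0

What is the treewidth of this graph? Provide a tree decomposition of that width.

Treewidth 2.
One such decomposition:
Bags: B1 = {b, c, d}  B2 = {b, c, e}  B3 = {b, e, g}  B4 = {b, f, g}  B5 = {b, f, h}  B6 = {a, b, h}
Tree: B1–B2, B2–B3, B3–B4, B4–B5, B5–B6

Each bag holds 3 vertices, so the decomposition has width 2, which upper-bounds the treewidth. The edges b–d–c–e–g–f–h–a–b form a cycle, so G is not a tree and its treewidth is at least 2. The upper and lower bounds meet at 2, so that is the treewidth.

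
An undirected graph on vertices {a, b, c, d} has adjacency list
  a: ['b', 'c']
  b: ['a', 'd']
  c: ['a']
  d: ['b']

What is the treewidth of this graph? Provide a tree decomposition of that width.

Every bag has size at most 2, so the width is 2 − 1 = 1 and tw(G) ≤ 1. Any graph with an edge has treewidth ≥ 1, and G has the edge b–a. Hence tw(G) = 1 exactly.

Treewidth 1.
One optimal decomposition is:
Bags: B1 = {a, b}  B2 = {a, c}  B3 = {b, d}
Tree: B1–B2, B1–B3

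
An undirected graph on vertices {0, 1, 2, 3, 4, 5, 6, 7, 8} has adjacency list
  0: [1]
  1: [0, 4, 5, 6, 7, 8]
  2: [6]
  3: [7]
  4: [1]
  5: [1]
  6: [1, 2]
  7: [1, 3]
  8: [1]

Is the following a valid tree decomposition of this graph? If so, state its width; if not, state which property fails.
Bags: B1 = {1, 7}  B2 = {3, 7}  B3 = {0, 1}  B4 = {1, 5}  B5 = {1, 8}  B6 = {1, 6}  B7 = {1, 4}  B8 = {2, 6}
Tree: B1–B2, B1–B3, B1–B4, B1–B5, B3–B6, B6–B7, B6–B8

Yes; width 1.

Every vertex of G appears in some bag (union = {0, 1, 2, 3, 4, 5, 6, 7, 8}); every edge is covered by a bag; and for each vertex v the set of bags containing v is connected in the bag tree. The decomposition is therefore valid. The largest bag has 2 vertices, so the width is 1.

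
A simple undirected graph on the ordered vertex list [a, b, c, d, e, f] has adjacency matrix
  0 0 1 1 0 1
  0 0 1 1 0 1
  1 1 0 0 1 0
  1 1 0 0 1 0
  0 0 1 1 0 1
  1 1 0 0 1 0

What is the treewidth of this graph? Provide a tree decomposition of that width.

Treewidth 3.
Bags: B1 = {b, c, d, f}  B2 = {a, c, d, f}  B3 = {c, d, e, f}
Tree: B1–B2, B2–B3

Each bag holds 4 vertices, so the decomposition has width 3, which upper-bounds the treewidth. For the lower bound: the 4 vertex sets {b,d}, {a,f}, {c}, {e} are disjoint, each induces a connected subgraph, and every pair is joined by at least one edge of G. Contracting each set to a single vertex therefore yields K_{4} as a minor, and since treewidth is minor-monotone, tw(G) ≥ tw(K_{4}) = 3. Hence tw(G) = 3 exactly.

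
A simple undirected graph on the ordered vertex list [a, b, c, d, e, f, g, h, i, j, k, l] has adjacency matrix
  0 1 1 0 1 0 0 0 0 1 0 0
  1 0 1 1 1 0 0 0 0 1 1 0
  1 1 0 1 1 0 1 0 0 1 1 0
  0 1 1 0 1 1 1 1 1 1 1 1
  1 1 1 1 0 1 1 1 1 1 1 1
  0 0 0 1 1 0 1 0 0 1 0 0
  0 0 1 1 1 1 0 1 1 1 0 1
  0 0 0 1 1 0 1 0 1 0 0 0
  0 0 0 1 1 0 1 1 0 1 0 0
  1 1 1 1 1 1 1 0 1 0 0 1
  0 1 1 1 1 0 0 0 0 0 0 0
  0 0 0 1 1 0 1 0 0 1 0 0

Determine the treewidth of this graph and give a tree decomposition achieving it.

Treewidth 4.
One optimal decomposition is:
Bags: B1 = {d, e, g, i, j}  B2 = {c, d, e, g, j}  B3 = {b, c, d, e, j}  B4 = {d, e, f, g, j}  B5 = {b, c, d, e, k}  B6 = {d, e, g, h, i}  B7 = {d, e, g, j, l}  B8 = {a, b, c, e, j}
Tree: B1–B2, B2–B3, B2–B4, B3–B5, B1–B6, B4–B7, B3–B8

The largest bag has 5 vertices, giving width 4; this decomposition certifies tw(G) ≤ 4. On the other hand G contains the 5-clique {c, d, e, g, j}. A clique must lie in a single bag of any decomposition, so no decomposition can have width below 4. Hence tw(G) = 4 exactly.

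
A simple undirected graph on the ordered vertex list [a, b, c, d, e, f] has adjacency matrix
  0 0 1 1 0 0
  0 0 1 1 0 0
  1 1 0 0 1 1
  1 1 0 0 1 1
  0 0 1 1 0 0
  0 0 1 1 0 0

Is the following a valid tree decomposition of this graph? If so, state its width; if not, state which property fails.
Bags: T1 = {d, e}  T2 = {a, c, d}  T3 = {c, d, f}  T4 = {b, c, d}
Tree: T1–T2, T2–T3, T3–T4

A tree decomposition must satisfy three properties: every vertex lies in some bag; for every edge, both endpoints lie together in some bag; and for every vertex, the bags containing it form a connected subtree. Here edge (c,e) lies in no bag, so the decomposition is invalid.

No — edge (c,e) lies in no bag.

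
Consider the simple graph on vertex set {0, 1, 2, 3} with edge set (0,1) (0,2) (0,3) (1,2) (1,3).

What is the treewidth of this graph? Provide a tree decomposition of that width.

Treewidth 2.
One such decomposition:
Bags: B1 = {0, 1, 2}  B2 = {0, 1, 3}
Tree: B1–B2

Every bag has size at most 3, so the width is 3 − 1 = 2 and tw(G) ≤ 2. For the lower bound, the 3 vertices {0, 1, 2} are pairwise adjacent, and any tree decomposition puts a clique entirely inside one bag — forcing width ≥ 2. Hence tw(G) = 2 exactly.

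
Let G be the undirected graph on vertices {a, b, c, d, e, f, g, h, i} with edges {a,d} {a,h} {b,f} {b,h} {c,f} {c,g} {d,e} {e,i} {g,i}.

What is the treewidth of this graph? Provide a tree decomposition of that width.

Treewidth 2.
One optimal decomposition is:
Bags: B1 = {a, d, h}  B2 = {b, d, h}  B3 = {b, d, f}  B4 = {c, d, f}  B5 = {c, d, g}  B6 = {d, g, i}  B7 = {d, e, i}
Tree: B1–B2, B2–B3, B3–B4, B4–B5, B5–B6, B6–B7

Every bag has size at most 3, so the width is 3 − 1 = 2 and tw(G) ≤ 2. For the lower bound, G contains the cycle d–a–h–b–f–c–g–i–e–d, so G is not a forest; only forests have treewidth ≤ 1, hence tw(G) ≥ 2. Therefore the treewidth is 2.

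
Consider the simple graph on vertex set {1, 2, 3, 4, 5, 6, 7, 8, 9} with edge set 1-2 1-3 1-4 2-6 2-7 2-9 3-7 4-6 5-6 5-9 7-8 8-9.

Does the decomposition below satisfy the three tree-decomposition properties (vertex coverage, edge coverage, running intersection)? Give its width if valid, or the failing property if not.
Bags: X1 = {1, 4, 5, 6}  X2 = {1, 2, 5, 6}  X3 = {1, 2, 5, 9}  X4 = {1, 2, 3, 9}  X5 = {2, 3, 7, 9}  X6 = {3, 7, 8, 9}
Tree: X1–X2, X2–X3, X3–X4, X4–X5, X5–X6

Checking the three conditions: (i) the bags cover all of {1, 2, 3, 4, 5, 6, 7, 8, 9}; (ii) for each edge, some bag contains both endpoints; (iii) the bags containing any fixed vertex form a subtree. All hold, so the decomposition is valid with width 4 − 1 = 3.

Yes; width 3.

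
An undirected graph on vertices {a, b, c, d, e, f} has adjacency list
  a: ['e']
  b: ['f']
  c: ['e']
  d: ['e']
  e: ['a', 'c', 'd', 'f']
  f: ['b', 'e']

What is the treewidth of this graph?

1

A width-1 tree decomposition is:
Bags: B1 = {b, f}  B2 = {e, f}  B3 = {d, e}  B4 = {c, e}  B5 = {a, e}
Tree: B1–B2, B2–B3, B2–B4, B2–B5
Each bag holds 2 vertices, so the decomposition has width 1, which upper-bounds the treewidth. Since G has at least one edge (e.g. f–b), it is not an edgeless graph, so tw(G) ≥ 1. Therefore the treewidth is 1.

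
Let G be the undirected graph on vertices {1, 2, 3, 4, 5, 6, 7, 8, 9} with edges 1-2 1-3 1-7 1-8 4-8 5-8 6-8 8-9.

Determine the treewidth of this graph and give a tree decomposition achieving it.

The largest bag has 2 vertices, giving width 1; this decomposition certifies tw(G) ≤ 1. Any graph with an edge has treewidth ≥ 1, and G has the edge 8–9. Therefore the treewidth is 1.

Treewidth 1.
Bags: B1 = {8, 9}  B2 = {6, 8}  B3 = {1, 8}  B4 = {5, 8}  B5 = {1, 2}  B6 = {1, 3}  B7 = {4, 8}  B8 = {1, 7}
Tree: B1–B2, B1–B3, B3–B4, B3–B5, B5–B6, B4–B7, B3–B8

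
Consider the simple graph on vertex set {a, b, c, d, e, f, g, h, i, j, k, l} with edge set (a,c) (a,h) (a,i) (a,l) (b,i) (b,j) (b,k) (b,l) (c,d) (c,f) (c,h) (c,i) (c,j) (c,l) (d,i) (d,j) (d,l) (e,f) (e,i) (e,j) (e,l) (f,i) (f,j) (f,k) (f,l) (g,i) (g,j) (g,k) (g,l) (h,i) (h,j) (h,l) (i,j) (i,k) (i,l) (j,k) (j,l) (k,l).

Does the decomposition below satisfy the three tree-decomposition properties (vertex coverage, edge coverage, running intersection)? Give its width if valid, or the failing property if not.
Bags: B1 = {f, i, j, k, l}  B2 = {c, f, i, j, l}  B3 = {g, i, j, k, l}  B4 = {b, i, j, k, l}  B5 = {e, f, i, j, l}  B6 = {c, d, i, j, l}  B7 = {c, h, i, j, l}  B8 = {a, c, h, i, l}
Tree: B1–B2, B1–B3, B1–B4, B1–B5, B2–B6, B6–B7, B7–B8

Yes; width 4.

Checking the three conditions: (i) the bags cover all of {a, b, c, d, e, f, g, h, i, j, k, l}; (ii) for each edge, some bag contains both endpoints; (iii) the bags containing any fixed vertex form a subtree. All hold, so the decomposition is valid with width 5 − 1 = 4.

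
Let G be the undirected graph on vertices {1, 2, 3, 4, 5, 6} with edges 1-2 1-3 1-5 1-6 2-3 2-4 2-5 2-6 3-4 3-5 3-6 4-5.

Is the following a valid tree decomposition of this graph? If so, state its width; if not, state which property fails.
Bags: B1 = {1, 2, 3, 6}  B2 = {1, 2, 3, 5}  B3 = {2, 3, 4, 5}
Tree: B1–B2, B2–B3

Yes; width 3.

Vertex coverage: the bags together contain {1, 2, 3, 4, 5, 6}, the full vertex set. Edge coverage: each edge of G has both endpoints in at least one bag. Running intersection: for every vertex, the bags containing it form a connected subtree. All three properties hold, so this is a valid tree decomposition of width max|bag| − 1 = 3, and hence tw(G) ≤ 3.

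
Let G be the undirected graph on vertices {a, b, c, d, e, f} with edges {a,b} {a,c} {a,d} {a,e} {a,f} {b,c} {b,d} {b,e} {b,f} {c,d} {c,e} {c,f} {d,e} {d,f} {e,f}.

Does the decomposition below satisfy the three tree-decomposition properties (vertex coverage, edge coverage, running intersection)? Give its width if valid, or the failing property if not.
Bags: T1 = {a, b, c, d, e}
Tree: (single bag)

A tree decomposition must satisfy three properties: every vertex lies in some bag; for every edge, both endpoints lie together in some bag; and for every vertex, the bags containing it form a connected subtree. Here vertex f appears in no bag, so the decomposition is invalid.

No — vertex f appears in no bag.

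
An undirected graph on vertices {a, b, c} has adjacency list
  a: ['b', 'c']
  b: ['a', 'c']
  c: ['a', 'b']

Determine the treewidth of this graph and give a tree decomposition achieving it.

Treewidth 2.
One such decomposition:
Bags: B1 = {a, b, c}
Tree: (single bag)

A single bag containing all 3 vertices is trivially a valid decomposition of width 2. On the other hand G contains the 3-clique {a, b, c}. A clique must lie in a single bag of any decomposition, so no decomposition can have width below 2. Therefore the treewidth is 2.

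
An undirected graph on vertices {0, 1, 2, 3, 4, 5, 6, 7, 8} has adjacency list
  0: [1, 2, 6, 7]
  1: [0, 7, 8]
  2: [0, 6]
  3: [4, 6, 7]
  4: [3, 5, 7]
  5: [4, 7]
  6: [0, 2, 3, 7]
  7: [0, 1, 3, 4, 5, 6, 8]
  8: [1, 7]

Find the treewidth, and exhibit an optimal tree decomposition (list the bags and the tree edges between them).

Every bag has size at most 3, so the width is 3 − 1 = 2 and tw(G) ≤ 2. On the other hand G contains the 3-clique {0, 2, 6}. A clique must lie in a single bag of any decomposition, so no decomposition can have width below 2. Hence tw(G) = 2 exactly.

Treewidth 2.
One optimal decomposition is:
Bags: B1 = {0, 1, 7}  B2 = {0, 6, 7}  B3 = {3, 6, 7}  B4 = {1, 7, 8}  B5 = {3, 4, 7}  B6 = {4, 5, 7}  B7 = {0, 2, 6}
Tree: B1–B2, B2–B3, B1–B4, B3–B5, B5–B6, B2–B7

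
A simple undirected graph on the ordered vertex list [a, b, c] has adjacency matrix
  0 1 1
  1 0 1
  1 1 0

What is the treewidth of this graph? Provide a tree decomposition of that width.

A single bag containing all 3 vertices is trivially a valid decomposition of width 2. For the lower bound, the 3 vertices {a, b, c} are pairwise adjacent, and any tree decomposition puts a clique entirely inside one bag — forcing width ≥ 2. The upper and lower bounds meet at 2, so that is the treewidth.

Treewidth 2.
One such decomposition:
Bags: B1 = {a, b, c}
Tree: (single bag)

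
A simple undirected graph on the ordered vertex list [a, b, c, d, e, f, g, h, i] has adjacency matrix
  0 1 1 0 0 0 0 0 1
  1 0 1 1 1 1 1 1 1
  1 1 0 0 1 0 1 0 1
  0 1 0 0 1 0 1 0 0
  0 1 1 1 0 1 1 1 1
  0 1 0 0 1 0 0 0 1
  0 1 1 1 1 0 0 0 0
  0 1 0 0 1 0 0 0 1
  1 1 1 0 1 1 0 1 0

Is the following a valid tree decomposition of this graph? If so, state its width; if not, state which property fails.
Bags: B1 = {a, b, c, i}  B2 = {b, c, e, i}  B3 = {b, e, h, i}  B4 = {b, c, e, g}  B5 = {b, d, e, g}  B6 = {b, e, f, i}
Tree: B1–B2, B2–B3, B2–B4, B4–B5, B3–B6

Every vertex of G appears in some bag (union = {a, b, c, d, e, f, g, h, i}); every edge is covered by a bag; and for each vertex v the set of bags containing v is connected in the bag tree. The decomposition is therefore valid. The largest bag has 4 vertices, so the width is 3.

Yes; width 3.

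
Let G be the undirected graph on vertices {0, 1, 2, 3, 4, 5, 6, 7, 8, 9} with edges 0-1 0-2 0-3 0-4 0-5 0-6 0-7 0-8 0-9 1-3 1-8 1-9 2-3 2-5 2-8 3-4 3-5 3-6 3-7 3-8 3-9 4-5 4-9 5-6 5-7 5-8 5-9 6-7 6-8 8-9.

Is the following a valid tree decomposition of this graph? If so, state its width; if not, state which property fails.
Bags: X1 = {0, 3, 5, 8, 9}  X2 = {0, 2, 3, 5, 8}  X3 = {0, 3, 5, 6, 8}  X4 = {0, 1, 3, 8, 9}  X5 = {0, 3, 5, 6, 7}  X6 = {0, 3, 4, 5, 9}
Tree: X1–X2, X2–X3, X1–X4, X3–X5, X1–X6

Yes; width 4.

Every vertex of G appears in some bag (union = {0, 1, 2, 3, 4, 5, 6, 7, 8, 9}); every edge is covered by a bag; and for each vertex v the set of bags containing v is connected in the bag tree. The decomposition is therefore valid. The largest bag has 5 vertices, so the width is 4.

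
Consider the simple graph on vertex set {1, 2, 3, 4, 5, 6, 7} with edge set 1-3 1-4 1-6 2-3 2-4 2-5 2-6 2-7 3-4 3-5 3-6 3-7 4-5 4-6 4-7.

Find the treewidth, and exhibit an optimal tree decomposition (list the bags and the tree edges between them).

Every bag has size at most 4, so the width is 4 − 1 = 3 and tw(G) ≤ 3. On the other hand G contains the 4-clique {1, 3, 4, 6}. A clique must lie in a single bag of any decomposition, so no decomposition can have width below 3. Therefore the treewidth is 3.

Treewidth 3.
Bags: B1 = {1, 3, 4, 6}  B2 = {2, 3, 4, 6}  B3 = {2, 3, 4, 7}  B4 = {2, 3, 4, 5}
Tree: B1–B2, B2–B3, B2–B4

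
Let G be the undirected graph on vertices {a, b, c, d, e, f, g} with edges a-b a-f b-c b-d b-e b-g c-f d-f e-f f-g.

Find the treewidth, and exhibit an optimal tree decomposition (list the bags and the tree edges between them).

Treewidth 2.
One optimal decomposition is:
Bags: B1 = {a, b, f}  B2 = {b, c, f}  B3 = {b, f, g}  B4 = {b, d, f}  B5 = {b, e, f}
Tree: B1–B2, B2–B3, B3–B4, B4–B5

Every bag has size at most 3, so the width is 3 − 1 = 2 and tw(G) ≤ 2. For the lower bound, G contains the cycle f–a–b–c–f, so G is not a forest; only forests have treewidth ≤ 1, hence tw(G) ≥ 2. The upper and lower bounds meet at 2, so that is the treewidth.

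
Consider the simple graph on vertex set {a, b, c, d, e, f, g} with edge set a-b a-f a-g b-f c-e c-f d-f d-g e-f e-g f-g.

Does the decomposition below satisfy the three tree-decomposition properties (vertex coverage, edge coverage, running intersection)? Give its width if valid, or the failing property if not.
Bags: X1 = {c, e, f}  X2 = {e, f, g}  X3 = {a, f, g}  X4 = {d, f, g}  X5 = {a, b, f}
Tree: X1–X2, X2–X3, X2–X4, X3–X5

Yes; width 2.

Vertex coverage: the bags together contain {a, b, c, d, e, f, g}, the full vertex set. Edge coverage: each edge of G has both endpoints in at least one bag. Running intersection: for every vertex, the bags containing it form a connected subtree. All three properties hold, so this is a valid tree decomposition of width max|bag| − 1 = 2, and hence tw(G) ≤ 2.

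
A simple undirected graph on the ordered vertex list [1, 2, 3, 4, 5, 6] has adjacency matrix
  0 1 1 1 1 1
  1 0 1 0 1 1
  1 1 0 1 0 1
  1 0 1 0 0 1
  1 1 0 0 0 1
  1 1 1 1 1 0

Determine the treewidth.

A width-3 tree decomposition is:
Bags: B1 = {1, 2, 3, 6}  B2 = {1, 2, 5, 6}  B3 = {1, 3, 4, 6}
Tree: B1–B2, B1–B3
Each bag holds 4 vertices, so the decomposition has width 3, which upper-bounds the treewidth. On the other hand G contains the 4-clique {1, 2, 3, 6}. A clique must lie in a single bag of any decomposition, so no decomposition can have width below 3. Combining the bounds, tw(G) = 3.

3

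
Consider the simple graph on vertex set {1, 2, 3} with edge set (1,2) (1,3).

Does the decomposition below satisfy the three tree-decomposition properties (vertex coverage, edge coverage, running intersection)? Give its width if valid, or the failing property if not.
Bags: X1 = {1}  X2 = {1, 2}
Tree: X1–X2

No — vertex 3 appears in no bag.

A tree decomposition must satisfy three properties: every vertex lies in some bag; for every edge, both endpoints lie together in some bag; and for every vertex, the bags containing it form a connected subtree. Here vertex 3 appears in no bag, so the decomposition is invalid.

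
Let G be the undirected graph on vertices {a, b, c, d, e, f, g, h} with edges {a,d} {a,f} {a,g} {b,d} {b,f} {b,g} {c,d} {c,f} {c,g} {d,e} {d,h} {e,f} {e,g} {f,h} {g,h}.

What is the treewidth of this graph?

A width-3 tree decomposition is:
Bags: B1 = {d, e, f, g}  B2 = {b, d, f, g}  B3 = {a, d, f, g}  B4 = {d, f, g, h}  B5 = {c, d, f, g}
Tree: B1–B2, B2–B3, B3–B4, B4–B5
Each bag holds 4 vertices, so the decomposition has width 3, which upper-bounds the treewidth. For the lower bound: the 4 vertex sets {e,f}, {b,d}, {g}, {a} are disjoint, each induces a connected subgraph, and every pair is joined by at least one edge of G. Contracting each set to a single vertex therefore yields K_{4} as a minor, and since treewidth is minor-monotone, tw(G) ≥ tw(K_{4}) = 3. Hence tw(G) = 3 exactly.

3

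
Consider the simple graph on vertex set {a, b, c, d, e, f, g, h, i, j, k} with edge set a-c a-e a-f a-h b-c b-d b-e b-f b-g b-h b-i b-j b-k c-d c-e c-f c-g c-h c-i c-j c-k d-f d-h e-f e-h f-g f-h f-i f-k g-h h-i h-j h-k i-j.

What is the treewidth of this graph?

4

A width-4 tree decomposition is:
Bags: B1 = {b, c, f, g, h}  B2 = {b, c, f, h, i}  B3 = {b, c, f, h, k}  B4 = {b, c, h, i, j}  B5 = {b, c, e, f, h}  B6 = {b, c, d, f, h}  B7 = {a, c, e, f, h}
Tree: B1–B2, B1–B3, B2–B4, B3–B5, B5–B6, B5–B7
Every bag has size at most 5, so the width is 5 − 1 = 4 and tw(G) ≤ 4. For the lower bound, the 5 vertices {b, c, h, i, j} are pairwise adjacent, and any tree decomposition puts a clique entirely inside one bag — forcing width ≥ 4. Therefore the treewidth is 4.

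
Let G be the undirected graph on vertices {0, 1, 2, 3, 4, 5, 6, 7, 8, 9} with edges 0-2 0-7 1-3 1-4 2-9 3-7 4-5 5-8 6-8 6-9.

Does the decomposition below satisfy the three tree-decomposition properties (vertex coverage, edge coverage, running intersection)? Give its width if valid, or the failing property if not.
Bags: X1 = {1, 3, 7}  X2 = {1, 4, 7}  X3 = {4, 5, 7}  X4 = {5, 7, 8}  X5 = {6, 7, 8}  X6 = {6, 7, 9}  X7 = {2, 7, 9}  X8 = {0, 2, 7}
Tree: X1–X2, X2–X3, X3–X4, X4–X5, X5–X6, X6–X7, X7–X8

Checking the three conditions: (i) the bags cover all of {0, 1, 2, 3, 4, 5, 6, 7, 8, 9}; (ii) for each edge, some bag contains both endpoints; (iii) the bags containing any fixed vertex form a subtree. All hold, so the decomposition is valid with width 3 − 1 = 2.

Yes; width 2.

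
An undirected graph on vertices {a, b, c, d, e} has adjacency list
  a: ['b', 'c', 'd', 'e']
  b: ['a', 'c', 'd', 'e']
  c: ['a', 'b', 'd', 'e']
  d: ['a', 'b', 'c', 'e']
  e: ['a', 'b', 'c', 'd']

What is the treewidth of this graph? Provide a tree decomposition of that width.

Treewidth 4.
One such decomposition:
Bags: B1 = {a, b, c, d, e}
Tree: (single bag)

A single bag containing all 5 vertices is trivially a valid decomposition of width 4. Conversely, {a, b, c, d, e} is a clique of size 5, and the vertices of any clique must share a bag in every tree decomposition; so some bag has ≥ 5 vertices and tw(G) ≥ 4. Therefore the treewidth is 4.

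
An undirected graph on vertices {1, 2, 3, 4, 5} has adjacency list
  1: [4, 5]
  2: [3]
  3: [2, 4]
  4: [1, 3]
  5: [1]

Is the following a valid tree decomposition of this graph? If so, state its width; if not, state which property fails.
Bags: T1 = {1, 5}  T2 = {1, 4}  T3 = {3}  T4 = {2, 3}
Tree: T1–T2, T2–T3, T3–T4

A tree decomposition must satisfy three properties: every vertex lies in some bag; for every edge, both endpoints lie together in some bag; and for every vertex, the bags containing it form a connected subtree. Here edge (4,3) lies in no bag, so the decomposition is invalid.

No — edge (4,3) lies in no bag.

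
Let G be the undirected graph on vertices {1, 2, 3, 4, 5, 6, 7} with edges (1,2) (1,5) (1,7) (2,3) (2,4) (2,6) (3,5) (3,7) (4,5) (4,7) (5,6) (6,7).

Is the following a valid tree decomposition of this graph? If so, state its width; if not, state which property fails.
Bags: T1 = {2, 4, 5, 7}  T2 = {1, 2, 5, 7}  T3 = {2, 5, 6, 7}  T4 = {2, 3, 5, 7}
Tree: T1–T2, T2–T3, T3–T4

Yes; width 3.

Vertex coverage: the bags together contain {1, 2, 3, 4, 5, 6, 7}, the full vertex set. Edge coverage: each edge of G has both endpoints in at least one bag. Running intersection: for every vertex, the bags containing it form a connected subtree. All three properties hold, so this is a valid tree decomposition of width max|bag| − 1 = 3, and hence tw(G) ≤ 3.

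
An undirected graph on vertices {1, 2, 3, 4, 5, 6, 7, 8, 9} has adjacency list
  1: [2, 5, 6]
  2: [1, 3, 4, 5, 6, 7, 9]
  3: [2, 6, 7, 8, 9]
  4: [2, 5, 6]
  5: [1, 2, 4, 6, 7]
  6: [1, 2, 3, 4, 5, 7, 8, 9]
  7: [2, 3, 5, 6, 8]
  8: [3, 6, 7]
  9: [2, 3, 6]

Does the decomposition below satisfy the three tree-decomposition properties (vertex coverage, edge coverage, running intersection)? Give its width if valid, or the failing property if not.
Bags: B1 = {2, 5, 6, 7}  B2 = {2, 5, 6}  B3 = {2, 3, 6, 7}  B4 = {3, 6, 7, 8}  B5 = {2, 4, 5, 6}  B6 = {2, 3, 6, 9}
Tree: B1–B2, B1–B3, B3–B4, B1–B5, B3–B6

A tree decomposition must satisfy three properties: every vertex lies in some bag; for every edge, both endpoints lie together in some bag; and for every vertex, the bags containing it form a connected subtree. Here vertex 1 appears in no bag, so the decomposition is invalid.

No — vertex 1 appears in no bag.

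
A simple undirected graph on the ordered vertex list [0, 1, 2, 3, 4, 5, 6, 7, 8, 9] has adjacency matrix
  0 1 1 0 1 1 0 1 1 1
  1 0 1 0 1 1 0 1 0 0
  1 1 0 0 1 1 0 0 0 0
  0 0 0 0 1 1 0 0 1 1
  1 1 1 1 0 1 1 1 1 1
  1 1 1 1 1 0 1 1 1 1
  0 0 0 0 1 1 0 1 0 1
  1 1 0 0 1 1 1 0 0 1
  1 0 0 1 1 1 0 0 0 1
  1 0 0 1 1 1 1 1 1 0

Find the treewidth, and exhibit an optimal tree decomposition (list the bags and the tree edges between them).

Every bag has size at most 5, so the width is 5 − 1 = 4 and tw(G) ≤ 4. Conversely, {0, 4, 5, 8, 9} is a clique of size 5, and the vertices of any clique must share a bag in every tree decomposition; so some bag has ≥ 5 vertices and tw(G) ≥ 4. Therefore the treewidth is 4.

Treewidth 4.
One such decomposition:
Bags: B1 = {0, 1, 4, 5, 7}  B2 = {0, 4, 5, 7, 9}  B3 = {0, 1, 2, 4, 5}  B4 = {0, 4, 5, 8, 9}  B5 = {4, 5, 6, 7, 9}  B6 = {3, 4, 5, 8, 9}
Tree: B1–B2, B1–B3, B2–B4, B2–B5, B4–B6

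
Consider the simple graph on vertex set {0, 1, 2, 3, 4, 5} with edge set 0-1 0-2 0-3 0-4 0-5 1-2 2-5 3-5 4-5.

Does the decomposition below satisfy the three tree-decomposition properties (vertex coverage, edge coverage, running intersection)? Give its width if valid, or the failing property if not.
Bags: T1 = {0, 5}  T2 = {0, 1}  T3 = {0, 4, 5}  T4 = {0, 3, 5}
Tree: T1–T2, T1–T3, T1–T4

A tree decomposition must satisfy three properties: every vertex lies in some bag; for every edge, both endpoints lie together in some bag; and for every vertex, the bags containing it form a connected subtree. Here vertex 2 appears in no bag, so the decomposition is invalid.

No — vertex 2 appears in no bag.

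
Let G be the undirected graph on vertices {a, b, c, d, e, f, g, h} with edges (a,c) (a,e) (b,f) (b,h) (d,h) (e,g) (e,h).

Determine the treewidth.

1

A width-1 tree decomposition is:
Bags: B1 = {e, h}  B2 = {a, e}  B3 = {e, g}  B4 = {b, h}  B5 = {d, h}  B6 = {b, f}  B7 = {a, c}
Tree: B1–B2, B2–B3, B1–B4, B1–B5, B4–B6, B2–B7
Each bag holds 2 vertices, so the decomposition has width 1, which upper-bounds the treewidth. Any graph with an edge has treewidth ≥ 1, and G has the edge e–h. Hence tw(G) = 1 exactly.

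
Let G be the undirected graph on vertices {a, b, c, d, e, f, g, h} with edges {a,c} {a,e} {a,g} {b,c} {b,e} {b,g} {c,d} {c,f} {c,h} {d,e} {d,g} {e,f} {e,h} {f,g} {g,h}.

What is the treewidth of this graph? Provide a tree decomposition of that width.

Treewidth 3.
One optimal decomposition is:
Bags: B1 = {c, e, g, h}  B2 = {c, e, f, g}  B3 = {b, c, e, g}  B4 = {c, d, e, g}  B5 = {a, c, e, g}
Tree: B1–B2, B2–B3, B3–B4, B4–B5

Each bag holds 4 vertices, so the decomposition has width 3, which upper-bounds the treewidth. For the lower bound: the 4 vertex sets {e,h}, {c,f}, {g}, {b} are disjoint, each induces a connected subgraph, and every pair is joined by at least one edge of G. Contracting each set to a single vertex therefore yields K_{4} as a minor, and since treewidth is minor-monotone, tw(G) ≥ tw(K_{4}) = 3. Therefore the treewidth is 3.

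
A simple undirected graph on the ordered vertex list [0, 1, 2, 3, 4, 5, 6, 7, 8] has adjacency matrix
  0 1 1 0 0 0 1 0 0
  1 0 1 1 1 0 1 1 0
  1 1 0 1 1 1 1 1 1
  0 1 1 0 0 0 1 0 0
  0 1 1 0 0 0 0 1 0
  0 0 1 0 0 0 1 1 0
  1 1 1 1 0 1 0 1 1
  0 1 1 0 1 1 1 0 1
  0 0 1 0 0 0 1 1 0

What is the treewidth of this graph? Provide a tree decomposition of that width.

The largest bag has 4 vertices, giving width 3; this decomposition certifies tw(G) ≤ 3. Conversely, {1, 2, 4, 7} is a clique of size 4, and the vertices of any clique must share a bag in every tree decomposition; so some bag has ≥ 4 vertices and tw(G) ≥ 3. The upper and lower bounds meet at 3, so that is the treewidth.

Treewidth 3.
One optimal decomposition is:
Bags: B1 = {1, 2, 3, 6}  B2 = {1, 2, 6, 7}  B3 = {1, 2, 4, 7}  B4 = {0, 1, 2, 6}  B5 = {2, 6, 7, 8}  B6 = {2, 5, 6, 7}
Tree: B1–B2, B2–B3, B2–B4, B2–B5, B5–B6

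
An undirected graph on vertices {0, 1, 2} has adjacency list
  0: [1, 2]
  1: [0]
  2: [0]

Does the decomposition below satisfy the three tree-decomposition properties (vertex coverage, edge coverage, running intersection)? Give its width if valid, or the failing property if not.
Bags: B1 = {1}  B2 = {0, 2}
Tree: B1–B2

A tree decomposition must satisfy three properties: every vertex lies in some bag; for every edge, both endpoints lie together in some bag; and for every vertex, the bags containing it form a connected subtree. Here edge (0,1) lies in no bag, so the decomposition is invalid.

No — edge (0,1) lies in no bag.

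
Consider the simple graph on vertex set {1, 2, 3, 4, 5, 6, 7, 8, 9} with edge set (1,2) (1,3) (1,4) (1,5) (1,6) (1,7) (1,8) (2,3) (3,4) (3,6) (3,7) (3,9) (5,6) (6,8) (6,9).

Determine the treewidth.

A width-2 tree decomposition is:
Bags: B1 = {3, 6, 9}  B2 = {1, 3, 6}  B3 = {1, 3, 4}  B4 = {1, 6, 8}  B5 = {1, 5, 6}  B6 = {1, 2, 3}  B7 = {1, 3, 7}
Tree: B1–B2, B2–B3, B2–B4, B4–B5, B3–B6, B3–B7
Each bag holds 3 vertices, so the decomposition has width 2, which upper-bounds the treewidth. On the other hand G contains the 3-clique {1, 6, 8}. A clique must lie in a single bag of any decomposition, so no decomposition can have width below 2. Therefore the treewidth is 2.

2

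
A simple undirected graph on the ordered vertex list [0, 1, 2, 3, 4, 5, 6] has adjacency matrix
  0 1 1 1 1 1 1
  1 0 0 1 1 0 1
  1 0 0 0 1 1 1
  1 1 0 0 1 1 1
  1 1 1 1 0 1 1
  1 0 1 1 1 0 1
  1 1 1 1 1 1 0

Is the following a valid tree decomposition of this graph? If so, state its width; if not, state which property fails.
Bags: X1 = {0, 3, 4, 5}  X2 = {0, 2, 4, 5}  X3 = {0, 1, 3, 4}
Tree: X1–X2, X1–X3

No — vertex 6 appears in no bag.

A tree decomposition must satisfy three properties: every vertex lies in some bag; for every edge, both endpoints lie together in some bag; and for every vertex, the bags containing it form a connected subtree. Here vertex 6 appears in no bag, so the decomposition is invalid.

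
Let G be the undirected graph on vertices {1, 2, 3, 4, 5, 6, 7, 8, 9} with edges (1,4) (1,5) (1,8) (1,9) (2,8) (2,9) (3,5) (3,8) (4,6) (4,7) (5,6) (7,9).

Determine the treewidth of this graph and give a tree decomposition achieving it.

Treewidth 3.
One such decomposition:
Bags: B1 = {4, 5, 6, 7}  B2 = {1, 4, 5, 7}  B3 = {1, 5, 7, 9}  B4 = {1, 3, 5, 9}  B5 = {1, 3, 8, 9}  B6 = {2, 3, 8, 9}
Tree: B1–B2, B2–B3, B3–B4, B4–B5, B5–B6

The largest bag has 4 vertices, giving width 3; this decomposition certifies tw(G) ≤ 3. For the lower bound: the 4 vertex sets {4,6,7}, {5}, {1}, {2,3,8,9} are disjoint, each induces a connected subgraph, and every pair is joined by at least one edge of G. Contracting each set to a single vertex therefore yields K_{4} as a minor, and since treewidth is minor-monotone, tw(G) ≥ tw(K_{4}) = 3. Hence tw(G) = 3 exactly.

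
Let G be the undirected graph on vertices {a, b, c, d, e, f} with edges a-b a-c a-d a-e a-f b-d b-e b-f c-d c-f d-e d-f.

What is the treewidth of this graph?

3

A width-3 tree decomposition is:
Bags: B1 = {a, b, d, e}  B2 = {a, b, d, f}  B3 = {a, c, d, f}
Tree: B1–B2, B2–B3
Every bag has size at most 4, so the width is 4 − 1 = 3 and tw(G) ≤ 3. Conversely, {a, b, d, e} is a clique of size 4, and the vertices of any clique must share a bag in every tree decomposition; so some bag has ≥ 4 vertices and tw(G) ≥ 3. Therefore the treewidth is 3.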